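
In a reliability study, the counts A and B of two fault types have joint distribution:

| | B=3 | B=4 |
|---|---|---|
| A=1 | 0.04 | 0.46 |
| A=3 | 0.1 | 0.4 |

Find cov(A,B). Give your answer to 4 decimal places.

-0.0600

E[A] = 2,  E[B] = 3.86
E[AB] = 7.66
cov(A,B) = E[AB] − E[A]E[B] = 7.66 − (2)(3.86) = -0.06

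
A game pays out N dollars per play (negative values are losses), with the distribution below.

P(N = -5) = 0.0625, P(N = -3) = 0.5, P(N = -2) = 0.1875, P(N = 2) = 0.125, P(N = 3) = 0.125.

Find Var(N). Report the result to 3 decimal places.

E[N] = (-5)(0.0625) + (-3)(0.5) + (-2)(0.1875) + (2)(0.125) + (3)(0.125) = -1.5625
E[N²] = (-5)²(0.0625) + (-3)²(0.5) + (-2)²(0.1875) + (2)²(0.125) + (3)²(0.125) = 8.4375
Var(N) = E[N²] − (E[N])² = 8.4375 − (-1.5625)² = 5.99609375

5.996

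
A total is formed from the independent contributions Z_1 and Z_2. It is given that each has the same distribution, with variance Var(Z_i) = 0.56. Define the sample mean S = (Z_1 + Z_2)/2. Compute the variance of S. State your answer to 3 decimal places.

0.280

By independence, Var(S) = (0.5)²Var(Z_1) + (0.5)²Var(Z_2)
= (0.5)²·0.56 + (0.5)²·0.56 = 0.28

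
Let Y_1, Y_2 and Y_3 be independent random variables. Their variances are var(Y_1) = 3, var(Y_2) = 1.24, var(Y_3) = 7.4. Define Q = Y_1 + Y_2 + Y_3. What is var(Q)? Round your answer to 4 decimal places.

11.6400

By independence, var(Q) = (1)²var(Y_1) + (1)²var(Y_2) + (1)²var(Y_3)
= (1)²·3 + (1)²·1.24 + (1)²·7.4 = 11.64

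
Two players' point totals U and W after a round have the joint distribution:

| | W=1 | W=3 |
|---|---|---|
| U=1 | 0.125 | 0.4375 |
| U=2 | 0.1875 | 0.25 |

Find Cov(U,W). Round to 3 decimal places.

E[U] = 1.4375,  E[W] = 2.375
E[UW] = 3.3125
Cov(U,W) = E[UW] − E[U]E[W] = 3.3125 − (1.4375)(2.375) = -0.1015625

-0.102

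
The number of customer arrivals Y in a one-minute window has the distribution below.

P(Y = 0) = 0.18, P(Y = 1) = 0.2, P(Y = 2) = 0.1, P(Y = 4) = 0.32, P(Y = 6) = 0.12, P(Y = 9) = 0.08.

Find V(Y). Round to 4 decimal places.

E[Y] = (0)(0.18) + (1)(0.2) + (2)(0.1) + (4)(0.32) + (6)(0.12) + (9)(0.08) = 3.12
E[Y²] = (0)²(0.18) + (1)²(0.2) + (2)²(0.1) + (4)²(0.32) + (6)²(0.12) + (9)²(0.08) = 16.52
V(Y) = E[Y²] − (E[Y])² = 16.52 − (3.12)² = 6.7856

6.7856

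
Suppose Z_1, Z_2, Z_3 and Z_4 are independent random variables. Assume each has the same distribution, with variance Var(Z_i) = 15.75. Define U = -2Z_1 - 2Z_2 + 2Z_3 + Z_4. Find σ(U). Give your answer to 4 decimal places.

14.3091

By independence, Var(U) = (-2)²Var(Z_1) + (-2)²Var(Z_2) + (2)²Var(Z_3) + (1)²Var(Z_4)
= (-2)²·15.75 + (-2)²·15.75 + (2)²·15.75 + (1)²·15.75 = 204.75
σ(U) = √204.75 ≈ 14.3091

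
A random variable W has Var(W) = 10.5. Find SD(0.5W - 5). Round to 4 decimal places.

1.6202

Var(0.5W - 5) = (0.5)²·10.5 = 2.625
SD(0.5W - 5) = √2.625 ≈ 1.6202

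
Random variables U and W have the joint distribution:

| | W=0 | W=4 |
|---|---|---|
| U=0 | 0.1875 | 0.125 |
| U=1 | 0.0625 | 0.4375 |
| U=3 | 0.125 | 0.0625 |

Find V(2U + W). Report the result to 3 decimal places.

E[U] = 1.0625,  E[W] = 2.5,  E[UW] = 2.5
V(U) = 2.1875 − (1.0625)² = 1.05859375;  V(W) = 10 − (2.5)² = 3.75
Cov(U,W) = 2.5 − (1.0625)(2.5) = -0.15625
V(2U + W) = (2)²·1.05859375 + (1)²·3.75 + 2·(2)·(1)·-0.15625 = 7.359375

7.359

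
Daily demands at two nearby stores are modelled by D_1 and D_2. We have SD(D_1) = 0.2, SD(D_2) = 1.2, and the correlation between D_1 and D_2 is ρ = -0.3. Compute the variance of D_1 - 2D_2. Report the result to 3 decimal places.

Var(D_1) = (0.2)² = 0.04;  Var(D_2) = (1.2)² = 1.44
Cov(D_1,D_2) = ρ·SD(D_1)·SD(D_2) = -0.3·0.2·1.2 = -0.072
Var(D_1 - 2D_2) = (1)²·Var(D_1) + (-2)²·Var(D_2) + 2·(1)·(-2)·Cov(D_1,D_2)
= 1·0.04 + 4·1.44 + -4·-0.072 = 6.088

6.088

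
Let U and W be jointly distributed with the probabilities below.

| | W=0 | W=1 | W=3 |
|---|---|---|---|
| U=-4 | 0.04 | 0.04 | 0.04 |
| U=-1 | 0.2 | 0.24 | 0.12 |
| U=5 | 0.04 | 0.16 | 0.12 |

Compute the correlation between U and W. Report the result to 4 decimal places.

E[U] = 0.56,  E[W] = 1.28
E[UW] = 1.36
Cov(U,W) = E[UW] − E[U]E[W] = 1.36 − (0.56)(1.28) = 0.6432
Var(U) = 10.1664,  Var(W) = 1.3216
ρ = 0.6432 / √(10.1664·1.3216) ≈ 0.1755

0.1755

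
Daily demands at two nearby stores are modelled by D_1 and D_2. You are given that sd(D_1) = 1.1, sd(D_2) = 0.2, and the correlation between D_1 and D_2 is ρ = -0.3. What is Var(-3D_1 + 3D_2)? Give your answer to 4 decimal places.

12.4380

Var(D_1) = (1.1)² = 1.21;  Var(D_2) = (0.2)² = 0.04
Cov(D_1,D_2) = ρ·sd(D_1)·sd(D_2) = -0.3·1.1·0.2 = -0.066
Var(-3D_1 + 3D_2) = (-3)²·Var(D_1) + (3)²·Var(D_2) + 2·(-3)·(3)·Cov(D_1,D_2)
= 9·1.21 + 9·0.04 + -18·-0.066 = 12.438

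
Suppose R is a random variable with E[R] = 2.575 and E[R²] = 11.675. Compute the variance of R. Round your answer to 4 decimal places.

5.0444

Var(R) = 11.675 − (2.575)² = 5.044375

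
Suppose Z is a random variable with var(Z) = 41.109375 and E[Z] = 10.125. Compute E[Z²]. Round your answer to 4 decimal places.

E[Z²] = var(Z) + (E[Z])² = 41.109375 + (10.125)² = 143.625

143.6250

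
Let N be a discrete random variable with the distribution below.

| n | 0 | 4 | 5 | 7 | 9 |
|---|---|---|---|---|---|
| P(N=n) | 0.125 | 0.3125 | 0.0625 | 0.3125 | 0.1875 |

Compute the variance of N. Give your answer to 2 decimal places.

E[N] = (0)(0.125) + (4)(0.3125) + (5)(0.0625) + (7)(0.3125) + (9)(0.1875) = 5.4375
E[N²] = (0)²(0.125) + (4)²(0.3125) + (5)²(0.0625) + (7)²(0.3125) + (9)²(0.1875) = 37.0625
Var(N) = E[N²] − (E[N])² = 37.0625 − (5.4375)² = 7.49609375

7.50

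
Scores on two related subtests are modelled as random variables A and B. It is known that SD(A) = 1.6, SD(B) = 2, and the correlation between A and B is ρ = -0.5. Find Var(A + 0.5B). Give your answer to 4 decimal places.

Var(A) = (1.6)² = 2.56;  Var(B) = (2)² = 4
cov(A,B) = ρ·SD(A)·SD(B) = -0.5·1.6·2 = -1.6
Var(A + 0.5B) = (1)²·Var(A) + (0.5)²·Var(B) + 2·(1)·(0.5)·cov(A,B)
= 1·2.56 + 0.25·4 + 1·-1.6 = 1.96

1.9600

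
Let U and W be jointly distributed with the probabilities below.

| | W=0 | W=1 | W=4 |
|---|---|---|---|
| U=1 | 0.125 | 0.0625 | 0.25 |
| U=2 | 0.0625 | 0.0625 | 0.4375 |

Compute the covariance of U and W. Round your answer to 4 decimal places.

E[U] = 1.5625,  E[W] = 2.875
E[UW] = 4.6875
cov(U,W) = E[UW] − E[U]E[W] = 4.6875 − (1.5625)(2.875) = 0.1953125

0.1953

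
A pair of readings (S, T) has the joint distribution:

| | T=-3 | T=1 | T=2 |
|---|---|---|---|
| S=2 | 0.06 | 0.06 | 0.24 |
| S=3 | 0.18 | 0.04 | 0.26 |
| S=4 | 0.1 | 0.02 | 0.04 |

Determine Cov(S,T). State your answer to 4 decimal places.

-0.5240

E[S] = 2.8,  E[T] = 0.18
E[ST] = -0.02
Cov(S,T) = E[ST] − E[S]E[T] = -0.02 − (2.8)(0.18) = -0.524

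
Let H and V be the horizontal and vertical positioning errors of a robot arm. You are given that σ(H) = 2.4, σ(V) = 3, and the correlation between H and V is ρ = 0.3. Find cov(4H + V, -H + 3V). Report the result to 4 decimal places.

27.7200

Var(H) = (2.4)² = 5.76;  Var(V) = (3)² = 9
cov(H,V) = ρ·σ(H)·σ(V) = 0.3·2.4·3 = 2.16
cov(4H + V, -H + 3V) = (4)(-1)Var(H) + (1)(3)Var(V) + [(4)(3) + (1)(-1)]cov(H,V)
= -4·5.76 + 3·9 + 11·2.16 = 27.72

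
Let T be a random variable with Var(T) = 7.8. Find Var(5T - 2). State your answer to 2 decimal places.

Var(5T - 2) = (5)²·Var(T) = 25·7.8 = 195

195.00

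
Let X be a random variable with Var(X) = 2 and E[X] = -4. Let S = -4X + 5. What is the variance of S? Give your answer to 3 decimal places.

Var(-4X + 5) = (-4)²·Var(X) = 16·2 = 32

32.000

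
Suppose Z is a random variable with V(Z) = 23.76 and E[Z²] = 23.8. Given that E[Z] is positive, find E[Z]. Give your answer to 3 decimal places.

0.200

(E[Z])² = E[Z²] − V(Z) = 23.8 − 23.76 = 0.04
E[Z] = √0.04 = 0.2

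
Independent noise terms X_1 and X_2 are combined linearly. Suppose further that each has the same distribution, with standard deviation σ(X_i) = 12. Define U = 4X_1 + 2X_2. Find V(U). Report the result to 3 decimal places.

V(X_i) = (12)² = 144
By independence, V(U) = (4)²V(X_1) + (2)²V(X_2)
= (4)²·144 + (2)²·144 = 2880

2880.000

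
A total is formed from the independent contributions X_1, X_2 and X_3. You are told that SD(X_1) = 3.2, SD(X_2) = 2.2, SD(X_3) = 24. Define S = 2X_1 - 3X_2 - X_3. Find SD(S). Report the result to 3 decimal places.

25.701

Var(X_1) = 10.24, Var(X_2) = 4.84, Var(X_3) = 576
By independence, Var(S) = (2)²Var(X_1) + (-3)²Var(X_2) + (-1)²Var(X_3)
= (2)²·10.24 + (-3)²·4.84 + (-1)²·576 = 660.52
SD(S) = √660.52 ≈ 25.701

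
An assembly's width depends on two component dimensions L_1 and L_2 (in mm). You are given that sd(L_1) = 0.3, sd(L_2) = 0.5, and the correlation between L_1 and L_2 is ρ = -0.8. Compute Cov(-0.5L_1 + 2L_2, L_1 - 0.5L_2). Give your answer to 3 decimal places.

-0.565

V(L_1) = (0.3)² = 0.09;  V(L_2) = (0.5)² = 0.25
Cov(L_1,L_2) = ρ·sd(L_1)·sd(L_2) = -0.8·0.3·0.5 = -0.12
Cov(-0.5L_1 + 2L_2, L_1 - 0.5L_2) = (-0.5)(1)V(L_1) + (2)(-0.5)V(L_2) + [(-0.5)(-0.5) + (2)(1)]Cov(L_1,L_2)
= -0.5·0.09 + -1·0.25 + 2.25·-0.12 = -0.565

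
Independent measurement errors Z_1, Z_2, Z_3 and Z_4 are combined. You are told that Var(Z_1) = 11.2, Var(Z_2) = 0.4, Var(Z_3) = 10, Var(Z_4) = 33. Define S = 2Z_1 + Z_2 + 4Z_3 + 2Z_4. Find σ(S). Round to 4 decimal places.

18.3630

By independence, Var(S) = (2)²Var(Z_1) + (1)²Var(Z_2) + (4)²Var(Z_3) + (2)²Var(Z_4)
= (2)²·11.2 + (1)²·0.4 + (4)²·10 + (2)²·33 = 337.2
σ(S) = √337.2 ≈ 18.3630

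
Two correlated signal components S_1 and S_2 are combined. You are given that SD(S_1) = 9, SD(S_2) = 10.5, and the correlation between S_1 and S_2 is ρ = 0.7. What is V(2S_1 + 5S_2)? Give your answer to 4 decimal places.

4403.2500

V(S_1) = (9)² = 81;  V(S_2) = (10.5)² = 110.25
Cov(S_1,S_2) = ρ·SD(S_1)·SD(S_2) = 0.7·9·10.5 = 66.15
V(2S_1 + 5S_2) = (2)²·V(S_1) + (5)²·V(S_2) + 2·(2)·(5)·Cov(S_1,S_2)
= 4·81 + 25·110.25 + 20·66.15 = 4403.25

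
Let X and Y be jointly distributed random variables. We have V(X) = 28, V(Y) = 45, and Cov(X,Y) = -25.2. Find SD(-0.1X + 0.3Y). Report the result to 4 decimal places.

V(-0.1X + 0.3Y) = (-0.1)²·V(X) + (0.3)²·V(Y) + 2·(-0.1)·(0.3)·Cov(X,Y)
= 0.01·28 + 0.09·45 + -0.06·-25.2 = 5.842
SD(-0.1X + 0.3Y) = √5.842 ≈ 2.4170

2.4170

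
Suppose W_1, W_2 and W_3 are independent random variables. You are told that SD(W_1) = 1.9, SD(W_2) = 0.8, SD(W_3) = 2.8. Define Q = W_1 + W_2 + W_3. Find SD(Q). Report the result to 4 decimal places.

var(W_1) = 3.61, var(W_2) = 0.64, var(W_3) = 7.84
By independence, var(Q) = (1)²var(W_1) + (1)²var(W_2) + (1)²var(W_3)
= (1)²·3.61 + (1)²·0.64 + (1)²·7.84 = 12.09
SD(Q) = √12.09 ≈ 3.4771

3.4771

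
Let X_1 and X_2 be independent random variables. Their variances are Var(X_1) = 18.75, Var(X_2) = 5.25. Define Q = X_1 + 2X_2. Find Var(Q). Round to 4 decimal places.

39.7500

By independence, Var(Q) = (1)²Var(X_1) + (2)²Var(X_2)
= (1)²·18.75 + (2)²·5.25 = 39.75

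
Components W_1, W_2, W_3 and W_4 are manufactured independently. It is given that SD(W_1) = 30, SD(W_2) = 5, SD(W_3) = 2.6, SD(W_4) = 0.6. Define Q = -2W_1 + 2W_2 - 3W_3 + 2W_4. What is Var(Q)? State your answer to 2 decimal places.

Var(W_1) = 900, Var(W_2) = 25, Var(W_3) = 6.76, Var(W_4) = 0.36
By independence, Var(Q) = (-2)²Var(W_1) + (2)²Var(W_2) + (-3)²Var(W_3) + (2)²Var(W_4)
= (-2)²·900 + (2)²·25 + (-3)²·6.76 + (2)²·0.36 = 3762.28

3762.28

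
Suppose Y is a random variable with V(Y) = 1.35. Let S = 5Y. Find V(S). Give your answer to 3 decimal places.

33.750

V(5Y) = (5)²·V(Y) = 25·1.35 = 33.75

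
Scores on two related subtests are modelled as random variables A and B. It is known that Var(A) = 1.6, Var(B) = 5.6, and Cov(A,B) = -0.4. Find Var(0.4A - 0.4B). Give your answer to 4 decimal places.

Var(0.4A - 0.4B) = (0.4)²·Var(A) + (-0.4)²·Var(B) + 2·(0.4)·(-0.4)·Cov(A,B)
= 0.16·1.6 + 0.16·5.6 + -0.32·-0.4 = 1.28

1.2800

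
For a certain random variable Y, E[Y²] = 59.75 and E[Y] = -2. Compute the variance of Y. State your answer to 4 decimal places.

55.7500

Var(Y) = 59.75 − (-2)² = 55.75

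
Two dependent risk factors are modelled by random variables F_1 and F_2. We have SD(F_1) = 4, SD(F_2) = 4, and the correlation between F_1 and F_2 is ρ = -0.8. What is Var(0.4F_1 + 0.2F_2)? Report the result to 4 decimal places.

1.1520

Var(F_1) = (4)² = 16;  Var(F_2) = (4)² = 16
Cov(F_1,F_2) = ρ·SD(F_1)·SD(F_2) = -0.8·4·4 = -12.8
Var(0.4F_1 + 0.2F_2) = (0.4)²·Var(F_1) + (0.2)²·Var(F_2) + 2·(0.4)·(0.2)·Cov(F_1,F_2)
= 0.16·16 + 0.04·16 + 0.16·-12.8 = 1.152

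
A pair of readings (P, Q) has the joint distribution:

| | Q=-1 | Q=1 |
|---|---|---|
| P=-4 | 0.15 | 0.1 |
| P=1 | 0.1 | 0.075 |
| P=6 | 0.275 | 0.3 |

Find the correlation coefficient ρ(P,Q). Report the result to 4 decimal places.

E[P] = 2.625,  E[Q] = -0.05
E[PQ] = 0.325
Cov(P,Q) = E[PQ] − E[P]E[Q] = 0.325 − (2.625)(-0.05) = 0.45625
Var(P) = 17.984375,  Var(Q) = 0.9975
ρ = 0.45625 / √(17.984375·0.9975) ≈ 0.1077

0.1077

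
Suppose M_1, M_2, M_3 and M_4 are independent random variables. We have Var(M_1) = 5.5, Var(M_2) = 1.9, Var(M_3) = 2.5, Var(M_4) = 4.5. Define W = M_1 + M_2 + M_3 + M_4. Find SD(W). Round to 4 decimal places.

3.7947

By independence, Var(W) = (1)²Var(M_1) + (1)²Var(M_2) + (1)²Var(M_3) + (1)²Var(M_4)
= (1)²·5.5 + (1)²·1.9 + (1)²·2.5 + (1)²·4.5 = 14.4
SD(W) = √14.4 ≈ 3.7947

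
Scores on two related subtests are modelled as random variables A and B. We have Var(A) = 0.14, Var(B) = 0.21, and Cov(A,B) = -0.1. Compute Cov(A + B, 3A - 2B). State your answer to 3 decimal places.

-0.100

Cov(A + B, 3A - 2B) = (1)(3)Var(A) + (1)(-2)Var(B) + [(1)(-2) + (1)(3)]Cov(A,B)
= 3·0.14 + -2·0.21 + 1·-0.1 = -0.1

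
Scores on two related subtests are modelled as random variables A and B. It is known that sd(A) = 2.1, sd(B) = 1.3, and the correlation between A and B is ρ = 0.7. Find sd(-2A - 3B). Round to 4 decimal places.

var(A) = (2.1)² = 4.41;  var(B) = (1.3)² = 1.69
cov(A,B) = ρ·sd(A)·sd(B) = 0.7·2.1·1.3 = 1.911
var(-2A - 3B) = (-2)²·var(A) + (-3)²·var(B) + 2·(-2)·(-3)·cov(A,B)
= 4·4.41 + 9·1.69 + 12·1.911 = 55.782
sd(-2A - 3B) = √55.782 ≈ 7.4687

7.4687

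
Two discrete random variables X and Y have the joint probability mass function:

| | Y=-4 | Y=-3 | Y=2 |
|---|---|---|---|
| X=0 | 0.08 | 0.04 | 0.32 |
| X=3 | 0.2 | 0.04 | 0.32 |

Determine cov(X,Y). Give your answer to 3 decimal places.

-0.706

E[X] = 1.68,  E[Y] = -0.08
E[XY] = -0.84
cov(X,Y) = E[XY] − E[X]E[Y] = -0.84 − (1.68)(-0.08) = -0.7056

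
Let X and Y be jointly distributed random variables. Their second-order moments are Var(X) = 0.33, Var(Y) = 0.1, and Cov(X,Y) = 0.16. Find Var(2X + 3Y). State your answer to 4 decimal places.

Var(2X + 3Y) = (2)²·Var(X) + (3)²·Var(Y) + 2·(2)·(3)·Cov(X,Y)
= 4·0.33 + 9·0.1 + 12·0.16 = 4.14

4.1400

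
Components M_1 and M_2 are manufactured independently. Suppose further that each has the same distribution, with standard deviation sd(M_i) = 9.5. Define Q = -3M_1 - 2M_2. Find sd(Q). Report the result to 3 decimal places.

Var(M_i) = (9.5)² = 90.25
By independence, Var(Q) = (-3)²Var(M_1) + (-2)²Var(M_2)
= (-3)²·90.25 + (-2)²·90.25 = 1173.25
sd(Q) = √1173.25 ≈ 34.253

34.253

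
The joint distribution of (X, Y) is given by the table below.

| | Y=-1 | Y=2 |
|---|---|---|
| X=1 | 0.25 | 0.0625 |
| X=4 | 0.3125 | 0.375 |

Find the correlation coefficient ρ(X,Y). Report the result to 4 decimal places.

0.3228

E[X] = 3.0625,  E[Y] = 0.3125
E[XY] = 1.625
Cov(X,Y) = E[XY] − E[X]E[Y] = 1.625 − (3.0625)(0.3125) = 0.66796875
Var(X) = 1.93359375,  Var(Y) = 2.21484375
ρ = 0.66796875 / √(1.93359375·2.21484375) ≈ 0.3228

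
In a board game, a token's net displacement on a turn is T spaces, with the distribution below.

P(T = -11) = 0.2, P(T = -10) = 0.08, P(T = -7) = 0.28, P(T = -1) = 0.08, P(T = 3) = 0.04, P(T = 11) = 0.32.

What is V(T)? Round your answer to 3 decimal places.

E[T] = (-11)(0.2) + (-10)(0.08) + (-7)(0.28) + (-1)(0.08) + (3)(0.04) + (11)(0.32) = -1.4
E[T²] = (-11)²(0.2) + (-10)²(0.08) + (-7)²(0.28) + (-1)²(0.08) + (3)²(0.04) + (11)²(0.32) = 85.08
V(T) = E[T²] − (E[T])² = 85.08 − (-1.4)² = 83.12

83.120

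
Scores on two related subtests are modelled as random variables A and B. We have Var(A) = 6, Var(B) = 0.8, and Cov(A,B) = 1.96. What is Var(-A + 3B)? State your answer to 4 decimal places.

1.4400

Var(-A + 3B) = (-1)²·Var(A) + (3)²·Var(B) + 2·(-1)·(3)·Cov(A,B)
= 1·6 + 9·0.8 + -6·1.96 = 1.44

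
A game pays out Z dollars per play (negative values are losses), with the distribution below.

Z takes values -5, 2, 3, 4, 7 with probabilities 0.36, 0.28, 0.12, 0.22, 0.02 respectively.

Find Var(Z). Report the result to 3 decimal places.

E[Z] = (-5)(0.36) + (2)(0.28) + (3)(0.12) + (4)(0.22) + (7)(0.02) = 0.14
E[Z²] = (-5)²(0.36) + (2)²(0.28) + (3)²(0.12) + (4)²(0.22) + (7)²(0.02) = 15.7
Var(Z) = E[Z²] − (E[Z])² = 15.7 − (0.14)² = 15.6804

15.680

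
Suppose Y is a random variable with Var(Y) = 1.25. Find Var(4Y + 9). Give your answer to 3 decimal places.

20.000

Var(4Y + 9) = (4)²·Var(Y) = 16·1.25 = 20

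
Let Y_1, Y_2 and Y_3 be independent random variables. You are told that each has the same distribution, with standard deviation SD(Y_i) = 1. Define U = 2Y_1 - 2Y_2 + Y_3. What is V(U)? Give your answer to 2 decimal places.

9.00

V(Y_i) = (1)² = 1
By independence, V(U) = (2)²V(Y_1) + (-2)²V(Y_2) + (1)²V(Y_3)
= (2)²·1 + (-2)²·1 + (1)²·1 = 9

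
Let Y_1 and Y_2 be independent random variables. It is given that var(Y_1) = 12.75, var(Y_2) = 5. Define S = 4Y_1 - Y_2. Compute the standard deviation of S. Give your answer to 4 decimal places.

14.4568

By independence, var(S) = (4)²var(Y_1) + (-1)²var(Y_2)
= (4)²·12.75 + (-1)²·5 = 209
SD(S) = √209 ≈ 14.4568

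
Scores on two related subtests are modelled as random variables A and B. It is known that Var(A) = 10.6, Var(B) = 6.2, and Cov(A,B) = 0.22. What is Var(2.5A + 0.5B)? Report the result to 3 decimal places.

Var(2.5A + 0.5B) = (2.5)²·Var(A) + (0.5)²·Var(B) + 2·(2.5)·(0.5)·Cov(A,B)
= 6.25·10.6 + 0.25·6.2 + 2.5·0.22 = 68.35

68.350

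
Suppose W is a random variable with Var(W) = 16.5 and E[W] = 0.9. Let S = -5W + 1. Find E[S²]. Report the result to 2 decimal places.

E[-5W + 1] = -5·0.9 + 1 = -3.5
Var(-5W + 1) = (-5)²·16.5 = 412.5
E[S²] = Var(S) + (E[S])² = 412.5 + (-3.5)² = 424.75

424.75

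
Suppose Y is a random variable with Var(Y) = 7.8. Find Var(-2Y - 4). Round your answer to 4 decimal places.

Var(-2Y - 4) = (-2)²·Var(Y) = 4·7.8 = 31.2

31.2000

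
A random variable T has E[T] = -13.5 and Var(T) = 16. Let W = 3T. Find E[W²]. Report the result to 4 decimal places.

1784.2500

E[3T] = 3·-13.5 = -40.5
Var(3T) = (3)²·16 = 144
E[W²] = Var(W) + (E[W])² = 144 + (-40.5)² = 1784.25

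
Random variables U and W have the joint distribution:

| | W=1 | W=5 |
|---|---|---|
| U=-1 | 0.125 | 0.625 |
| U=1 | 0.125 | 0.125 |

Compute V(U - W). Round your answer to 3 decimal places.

E[U] = -0.5,  E[W] = 4,  E[UW] = -2.5
V(U) = 1 − (-0.5)² = 0.75;  V(W) = 19 − (4)² = 3
Cov(U,W) = -2.5 − (-0.5)(4) = -0.5
V(U - W) = (1)²·0.75 + (-1)²·3 + 2·(1)·(-1)·-0.5 = 4.75

4.750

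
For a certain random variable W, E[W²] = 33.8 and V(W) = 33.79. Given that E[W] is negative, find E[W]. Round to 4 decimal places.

(E[W])² = E[W²] − V(W) = 33.8 − 33.79 = 0.01
E[W] = −√0.01 = -0.1

-0.1000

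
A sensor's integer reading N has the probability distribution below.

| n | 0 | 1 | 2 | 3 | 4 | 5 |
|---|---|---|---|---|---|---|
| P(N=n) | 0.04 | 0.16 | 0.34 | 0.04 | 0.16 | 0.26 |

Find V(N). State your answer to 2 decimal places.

E[N] = (0)(0.04) + (1)(0.16) + (2)(0.34) + (3)(0.04) + (4)(0.16) + (5)(0.26) = 2.9
E[N²] = (0)²(0.04) + (1)²(0.16) + (2)²(0.34) + (3)²(0.04) + (4)²(0.16) + (5)²(0.26) = 10.94
V(N) = E[N²] − (E[N])² = 10.94 − (2.9)² = 2.53

2.53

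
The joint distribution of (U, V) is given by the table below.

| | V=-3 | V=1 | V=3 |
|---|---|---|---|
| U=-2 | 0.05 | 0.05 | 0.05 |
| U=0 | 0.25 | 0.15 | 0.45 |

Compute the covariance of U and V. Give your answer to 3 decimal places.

0.140

E[U] = -0.3,  E[V] = 0.8
E[UV] = -0.1
cov(U,V) = E[UV] − E[U]E[V] = -0.1 − (-0.3)(0.8) = 0.14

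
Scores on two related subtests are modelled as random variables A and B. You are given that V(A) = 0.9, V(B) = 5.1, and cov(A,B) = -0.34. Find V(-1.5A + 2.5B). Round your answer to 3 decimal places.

36.450

V(-1.5A + 2.5B) = (-1.5)²·V(A) + (2.5)²·V(B) + 2·(-1.5)·(2.5)·cov(A,B)
= 2.25·0.9 + 6.25·5.1 + -7.5·-0.34 = 36.45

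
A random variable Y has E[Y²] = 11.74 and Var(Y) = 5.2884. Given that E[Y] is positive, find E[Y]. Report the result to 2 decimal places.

(E[Y])² = E[Y²] − Var(Y) = 11.74 − 5.2884 = 6.4516
E[Y] = √6.4516 = 2.54

2.54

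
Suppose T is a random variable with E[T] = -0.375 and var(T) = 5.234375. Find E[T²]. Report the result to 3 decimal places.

E[T²] = var(T) + (E[T])² = 5.234375 + (-0.375)² = 5.375

5.375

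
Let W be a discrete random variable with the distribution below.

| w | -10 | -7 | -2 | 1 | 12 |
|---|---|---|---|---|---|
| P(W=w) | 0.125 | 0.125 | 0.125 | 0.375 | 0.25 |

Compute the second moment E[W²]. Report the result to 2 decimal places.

55.50

E[W²] = (-10)²(0.125) + (-7)²(0.125) + (-2)²(0.125) + (1)²(0.375) + (12)²(0.25) = 55.5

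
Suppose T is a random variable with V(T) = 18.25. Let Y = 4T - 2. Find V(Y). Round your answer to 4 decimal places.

292.0000

V(4T - 2) = (4)²·V(T) = 16·18.25 = 292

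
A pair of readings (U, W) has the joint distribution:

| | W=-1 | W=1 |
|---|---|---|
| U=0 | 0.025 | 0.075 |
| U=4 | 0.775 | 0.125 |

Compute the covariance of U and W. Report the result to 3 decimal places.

E[U] = 3.6,  E[W] = -0.6
E[UW] = -2.6
Cov(U,W) = E[UW] − E[U]E[W] = -2.6 − (3.6)(-0.6) = -0.44

-0.440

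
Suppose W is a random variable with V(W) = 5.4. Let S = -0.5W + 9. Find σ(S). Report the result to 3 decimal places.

V(-0.5W + 9) = (-0.5)²·5.4 = 1.35
σ(S) = √1.35 ≈ 1.162

1.162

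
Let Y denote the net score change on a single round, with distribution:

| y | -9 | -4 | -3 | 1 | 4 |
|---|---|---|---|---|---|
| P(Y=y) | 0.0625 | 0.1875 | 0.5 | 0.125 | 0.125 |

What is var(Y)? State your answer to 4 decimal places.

E[Y] = (-9)(0.0625) + (-4)(0.1875) + (-3)(0.5) + (1)(0.125) + (4)(0.125) = -2.1875
E[Y²] = (-9)²(0.0625) + (-4)²(0.1875) + (-3)²(0.5) + (1)²(0.125) + (4)²(0.125) = 14.6875
var(Y) = E[Y²] − (E[Y])² = 14.6875 − (-2.1875)² = 9.90234375

9.9023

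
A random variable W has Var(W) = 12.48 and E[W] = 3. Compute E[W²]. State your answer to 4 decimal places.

21.4800

E[W²] = Var(W) + (E[W])² = 12.48 + (3)² = 21.48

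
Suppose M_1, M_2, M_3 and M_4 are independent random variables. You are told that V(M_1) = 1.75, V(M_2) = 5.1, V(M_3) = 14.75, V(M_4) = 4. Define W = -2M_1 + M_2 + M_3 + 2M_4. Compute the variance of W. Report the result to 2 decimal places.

By independence, V(W) = (-2)²V(M_1) + (1)²V(M_2) + (1)²V(M_3) + (2)²V(M_4)
= (-2)²·1.75 + (1)²·5.1 + (1)²·14.75 + (2)²·4 = 42.85

42.85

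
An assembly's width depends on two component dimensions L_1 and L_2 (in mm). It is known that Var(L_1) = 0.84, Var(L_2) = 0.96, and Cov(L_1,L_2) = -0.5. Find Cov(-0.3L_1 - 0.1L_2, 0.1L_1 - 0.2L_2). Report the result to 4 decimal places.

-0.0310

Cov(-0.3L_1 - 0.1L_2, 0.1L_1 - 0.2L_2) = (-0.3)(0.1)Var(L_1) + (-0.1)(-0.2)Var(L_2) + [(-0.3)(-0.2) + (-0.1)(0.1)]Cov(L_1,L_2)
= -0.03·0.84 + 0.02·0.96 + 0.05·-0.5 = -0.031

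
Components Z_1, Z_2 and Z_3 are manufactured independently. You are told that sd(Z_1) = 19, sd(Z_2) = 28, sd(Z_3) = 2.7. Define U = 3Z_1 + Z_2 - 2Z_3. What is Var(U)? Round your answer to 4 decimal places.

4062.1600

Var(Z_1) = 361, Var(Z_2) = 784, Var(Z_3) = 7.29
By independence, Var(U) = (3)²Var(Z_1) + (1)²Var(Z_2) + (-2)²Var(Z_3)
= (3)²·361 + (1)²·784 + (-2)²·7.29 = 4062.16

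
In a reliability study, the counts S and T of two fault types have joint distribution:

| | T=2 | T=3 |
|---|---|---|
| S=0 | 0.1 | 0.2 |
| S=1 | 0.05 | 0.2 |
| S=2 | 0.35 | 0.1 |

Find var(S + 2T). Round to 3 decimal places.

E[S] = 1.15,  E[T] = 2.5,  E[ST] = 2.7
var(S) = 2.05 − (1.15)² = 0.7275;  var(T) = 6.5 − (2.5)² = 0.25
Cov(S,T) = 2.7 − (1.15)(2.5) = -0.175
var(S + 2T) = (1)²·0.7275 + (2)²·0.25 + 2·(1)·(2)·-0.175 = 1.0275

1.028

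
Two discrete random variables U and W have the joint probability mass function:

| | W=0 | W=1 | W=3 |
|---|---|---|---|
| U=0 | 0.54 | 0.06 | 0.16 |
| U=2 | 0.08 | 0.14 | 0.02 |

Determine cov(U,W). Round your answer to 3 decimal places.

0.045

E[U] = 0.48,  E[W] = 0.74
E[UW] = 0.4
cov(U,W) = E[UW] − E[U]E[W] = 0.4 − (0.48)(0.74) = 0.0448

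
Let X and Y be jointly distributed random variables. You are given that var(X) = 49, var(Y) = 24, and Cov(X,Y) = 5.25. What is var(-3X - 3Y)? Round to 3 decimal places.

751.500

var(-3X - 3Y) = (-3)²·var(X) + (-3)²·var(Y) + 2·(-3)·(-3)·Cov(X,Y)
= 9·49 + 9·24 + 18·5.25 = 751.5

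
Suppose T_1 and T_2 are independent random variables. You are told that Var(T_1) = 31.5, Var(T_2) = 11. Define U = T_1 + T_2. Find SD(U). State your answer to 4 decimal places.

6.5192

By independence, Var(U) = (1)²Var(T_1) + (1)²Var(T_2)
= (1)²·31.5 + (1)²·11 = 42.5
SD(U) = √42.5 ≈ 6.5192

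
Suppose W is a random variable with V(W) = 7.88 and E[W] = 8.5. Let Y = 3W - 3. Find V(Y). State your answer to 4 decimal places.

70.9200

V(3W - 3) = (3)²·V(W) = 9·7.88 = 70.92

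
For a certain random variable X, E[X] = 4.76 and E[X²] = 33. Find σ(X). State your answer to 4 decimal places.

V(X) = 33 − (4.76)² = 10.3424
σ(X) = √10.3424 ≈ 3.2160

3.2160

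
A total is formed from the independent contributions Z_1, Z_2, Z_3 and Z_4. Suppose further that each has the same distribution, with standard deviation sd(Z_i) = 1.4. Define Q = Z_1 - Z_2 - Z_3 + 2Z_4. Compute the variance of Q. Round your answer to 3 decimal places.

13.720

Var(Z_i) = (1.4)² = 1.96
By independence, Var(Q) = (1)²Var(Z_1) + (-1)²Var(Z_2) + (-1)²Var(Z_3) + (2)²Var(Z_4)
= (1)²·1.96 + (-1)²·1.96 + (-1)²·1.96 + (2)²·1.96 = 13.72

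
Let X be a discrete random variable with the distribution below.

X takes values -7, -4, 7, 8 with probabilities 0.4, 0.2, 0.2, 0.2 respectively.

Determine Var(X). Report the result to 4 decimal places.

45.0400

E[X] = (-7)(0.4) + (-4)(0.2) + (7)(0.2) + (8)(0.2) = -0.6
E[X²] = (-7)²(0.4) + (-4)²(0.2) + (7)²(0.2) + (8)²(0.2) = 45.4
Var(X) = E[X²] − (E[X])² = 45.4 − (-0.6)² = 45.04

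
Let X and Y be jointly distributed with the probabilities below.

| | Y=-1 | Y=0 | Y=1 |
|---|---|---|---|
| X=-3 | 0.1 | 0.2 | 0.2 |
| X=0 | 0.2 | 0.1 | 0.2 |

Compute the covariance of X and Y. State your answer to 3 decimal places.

-0.150

E[X] = -1.5,  E[Y] = 0.1
E[XY] = -0.3
Cov(X,Y) = E[XY] − E[X]E[Y] = -0.3 − (-1.5)(0.1) = -0.15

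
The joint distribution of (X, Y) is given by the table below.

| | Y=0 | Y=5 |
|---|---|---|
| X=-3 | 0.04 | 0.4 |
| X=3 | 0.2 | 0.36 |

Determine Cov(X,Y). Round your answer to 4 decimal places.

E[X] = 0.36,  E[Y] = 3.8
E[XY] = -0.6
Cov(X,Y) = E[XY] − E[X]E[Y] = -0.6 − (0.36)(3.8) = -1.968

-1.9680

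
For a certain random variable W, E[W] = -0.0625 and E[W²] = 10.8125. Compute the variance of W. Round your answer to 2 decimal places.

10.81

var(W) = 10.8125 − (-0.0625)² = 10.80859375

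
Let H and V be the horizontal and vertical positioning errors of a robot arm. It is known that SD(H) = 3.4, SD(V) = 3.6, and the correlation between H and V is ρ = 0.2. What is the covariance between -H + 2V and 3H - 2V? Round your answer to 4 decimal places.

Var(H) = (3.4)² = 11.56;  Var(V) = (3.6)² = 12.96
Cov(H,V) = ρ·SD(H)·SD(V) = 0.2·3.4·3.6 = 2.448
Cov(-H + 2V, 3H - 2V) = (-1)(3)Var(H) + (2)(-2)Var(V) + [(-1)(-2) + (2)(3)]Cov(H,V)
= -3·11.56 + -4·12.96 + 8·2.448 = -66.936

-66.9360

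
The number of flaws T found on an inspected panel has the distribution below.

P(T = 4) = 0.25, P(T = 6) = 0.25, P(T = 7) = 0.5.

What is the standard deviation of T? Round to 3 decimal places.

1.225

E[T] = (4)(0.25) + (6)(0.25) + (7)(0.5) = 6
E[T²] = (4)²(0.25) + (6)²(0.25) + (7)²(0.5) = 37.5
Var(T) = E[T²] − (E[T])² = 37.5 − (6)² = 1.5
SD(T) = √1.5 ≈ 1.225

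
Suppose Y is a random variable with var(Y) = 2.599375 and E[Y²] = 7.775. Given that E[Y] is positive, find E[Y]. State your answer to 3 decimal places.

(E[Y])² = E[Y²] − var(Y) = 7.775 − 2.599375 = 5.175625
E[Y] = √5.175625 = 2.275

2.275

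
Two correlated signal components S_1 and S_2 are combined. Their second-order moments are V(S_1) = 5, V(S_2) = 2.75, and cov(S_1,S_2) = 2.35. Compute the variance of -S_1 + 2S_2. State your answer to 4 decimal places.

6.6000

V(-S_1 + 2S_2) = (-1)²·V(S_1) + (2)²·V(S_2) + 2·(-1)·(2)·cov(S_1,S_2)
= 1·5 + 4·2.75 + -4·2.35 = 6.6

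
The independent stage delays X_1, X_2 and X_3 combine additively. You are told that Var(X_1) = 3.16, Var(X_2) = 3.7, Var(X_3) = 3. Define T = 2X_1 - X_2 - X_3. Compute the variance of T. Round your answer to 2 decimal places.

By independence, Var(T) = (2)²Var(X_1) + (-1)²Var(X_2) + (-1)²Var(X_3)
= (2)²·3.16 + (-1)²·3.7 + (-1)²·3 = 19.34

19.34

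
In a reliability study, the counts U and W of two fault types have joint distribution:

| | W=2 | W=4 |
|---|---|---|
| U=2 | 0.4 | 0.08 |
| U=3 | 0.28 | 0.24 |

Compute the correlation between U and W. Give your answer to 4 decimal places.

0.3158

E[U] = 2.52,  E[W] = 2.64
E[UW] = 6.8
Cov(U,W) = E[UW] − E[U]E[W] = 6.8 − (2.52)(2.64) = 0.1472
var(U) = 0.2496,  var(W) = 0.8704
ρ = 0.1472 / √(0.2496·0.8704) ≈ 0.3158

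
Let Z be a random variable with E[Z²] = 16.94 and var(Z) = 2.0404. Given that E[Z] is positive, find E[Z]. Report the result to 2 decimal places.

(E[Z])² = E[Z²] − var(Z) = 16.94 − 2.0404 = 14.8996
E[Z] = √14.8996 = 3.86

3.86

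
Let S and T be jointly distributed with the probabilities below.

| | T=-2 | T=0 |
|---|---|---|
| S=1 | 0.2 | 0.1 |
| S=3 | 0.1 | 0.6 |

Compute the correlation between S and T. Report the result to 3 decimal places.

0.524

E[S] = 2.4,  E[T] = -0.6
E[ST] = -1
Cov(S,T) = E[ST] − E[S]E[T] = -1 − (2.4)(-0.6) = 0.44
Var(S) = 0.84,  Var(T) = 0.84
ρ = 0.44 / √(0.84·0.84) ≈ 0.524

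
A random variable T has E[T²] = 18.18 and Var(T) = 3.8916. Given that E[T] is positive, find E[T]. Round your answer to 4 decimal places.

(E[T])² = E[T²] − Var(T) = 18.18 − 3.8916 = 14.2884
E[T] = √14.2884 = 3.78

3.7800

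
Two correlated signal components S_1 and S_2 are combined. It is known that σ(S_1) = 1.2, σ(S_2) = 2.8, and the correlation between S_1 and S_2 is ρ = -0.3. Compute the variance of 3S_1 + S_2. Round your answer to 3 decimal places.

14.752

var(S_1) = (1.2)² = 1.44;  var(S_2) = (2.8)² = 7.84
Cov(S_1,S_2) = ρ·σ(S_1)·σ(S_2) = -0.3·1.2·2.8 = -1.008
var(3S_1 + S_2) = (3)²·var(S_1) + (1)²·var(S_2) + 2·(3)·(1)·Cov(S_1,S_2)
= 9·1.44 + 1·7.84 + 6·-1.008 = 14.752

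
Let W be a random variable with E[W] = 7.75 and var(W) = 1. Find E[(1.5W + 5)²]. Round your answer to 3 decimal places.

278.641

E[1.5W + 5] = 1.5·7.75 + 5 = 16.625
var(1.5W + 5) = (1.5)²·1 = 2.25
E[(1.5W + 5)²] = var((1.5W + 5)) + (E[(1.5W + 5)])² = 2.25 + (16.625)² = 278.640625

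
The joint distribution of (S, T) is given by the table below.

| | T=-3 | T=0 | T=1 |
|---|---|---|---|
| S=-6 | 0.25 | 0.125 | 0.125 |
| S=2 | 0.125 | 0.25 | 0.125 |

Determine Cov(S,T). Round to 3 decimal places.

E[S] = -2,  E[T] = -0.875
E[ST] = 3.25
Cov(S,T) = E[ST] − E[S]E[T] = 3.25 − (-2)(-0.875) = 1.5

1.500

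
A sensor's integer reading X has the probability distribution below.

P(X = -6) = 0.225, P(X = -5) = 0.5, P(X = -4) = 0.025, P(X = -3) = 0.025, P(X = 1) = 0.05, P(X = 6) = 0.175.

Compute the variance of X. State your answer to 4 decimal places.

E[X] = (-6)(0.225) + (-5)(0.5) + (-4)(0.025) + (-3)(0.025) + (1)(0.05) + (6)(0.175) = -2.925
E[X²] = (-6)²(0.225) + (-5)²(0.5) + (-4)²(0.025) + (-3)²(0.025) + (1)²(0.05) + (6)²(0.175) = 27.575
Var(X) = E[X²] − (E[X])² = 27.575 − (-2.925)² = 19.019375

19.0194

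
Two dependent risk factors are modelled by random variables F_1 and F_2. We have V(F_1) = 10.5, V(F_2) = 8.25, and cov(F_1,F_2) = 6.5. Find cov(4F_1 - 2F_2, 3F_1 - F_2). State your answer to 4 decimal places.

cov(4F_1 - 2F_2, 3F_1 - F_2) = (4)(3)V(F_1) + (-2)(-1)V(F_2) + [(4)(-1) + (-2)(3)]cov(F_1,F_2)
= 12·10.5 + 2·8.25 + -10·6.5 = 77.5

77.5000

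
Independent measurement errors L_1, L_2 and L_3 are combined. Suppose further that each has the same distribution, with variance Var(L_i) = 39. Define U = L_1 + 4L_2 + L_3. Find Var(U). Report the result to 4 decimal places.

702.0000

By independence, Var(U) = (1)²Var(L_1) + (4)²Var(L_2) + (1)²Var(L_3)
= (1)²·39 + (4)²·39 + (1)²·39 = 702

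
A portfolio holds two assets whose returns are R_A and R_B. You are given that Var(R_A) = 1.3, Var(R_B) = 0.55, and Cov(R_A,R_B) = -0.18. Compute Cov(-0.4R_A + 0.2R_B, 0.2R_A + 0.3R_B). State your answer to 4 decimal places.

-0.0566

Cov(-0.4R_A + 0.2R_B, 0.2R_A + 0.3R_B) = (-0.4)(0.2)Var(R_A) + (0.2)(0.3)Var(R_B) + [(-0.4)(0.3) + (0.2)(0.2)]Cov(R_A,R_B)
= -0.08·1.3 + 0.06·0.55 + -0.08·-0.18 = -0.0566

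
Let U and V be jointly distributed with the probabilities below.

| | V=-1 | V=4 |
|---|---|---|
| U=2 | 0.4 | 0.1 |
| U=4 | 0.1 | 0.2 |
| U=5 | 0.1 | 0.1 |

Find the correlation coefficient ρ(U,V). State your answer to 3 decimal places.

E[U] = 3.2,  E[V] = 1
E[UV] = 4.3
cov(U,V) = E[UV] − E[U]E[V] = 4.3 − (3.2)(1) = 1.1
Var(U) = 1.56,  Var(V) = 6
ρ = 1.1 / √(1.56·6) ≈ 0.360

0.360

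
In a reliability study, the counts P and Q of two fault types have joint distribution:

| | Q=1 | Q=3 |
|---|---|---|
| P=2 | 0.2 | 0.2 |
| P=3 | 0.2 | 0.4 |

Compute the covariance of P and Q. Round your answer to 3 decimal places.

E[P] = 2.6,  E[Q] = 2.2
E[PQ] = 5.8
Cov(P,Q) = E[PQ] − E[P]E[Q] = 5.8 − (2.6)(2.2) = 0.08

0.080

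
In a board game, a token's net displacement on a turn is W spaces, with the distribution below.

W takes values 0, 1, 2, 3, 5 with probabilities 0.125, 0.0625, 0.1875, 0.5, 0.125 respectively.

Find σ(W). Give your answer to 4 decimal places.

E[W] = (0)(0.125) + (1)(0.0625) + (2)(0.1875) + (3)(0.5) + (5)(0.125) = 2.5625
E[W²] = (0)²(0.125) + (1)²(0.0625) + (2)²(0.1875) + (3)²(0.5) + (5)²(0.125) = 8.4375
V(W) = E[W²] − (E[W])² = 8.4375 − (2.5625)² = 1.87109375
σ(W) = √1.87109375 ≈ 1.3679

1.3679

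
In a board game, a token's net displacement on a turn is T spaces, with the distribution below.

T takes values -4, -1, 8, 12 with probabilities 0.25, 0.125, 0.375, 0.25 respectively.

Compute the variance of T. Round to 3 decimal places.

40.359

E[T] = (-4)(0.25) + (-1)(0.125) + (8)(0.375) + (12)(0.25) = 4.875
E[T²] = (-4)²(0.25) + (-1)²(0.125) + (8)²(0.375) + (12)²(0.25) = 64.125
V(T) = E[T²] − (E[T])² = 64.125 − (4.875)² = 40.359375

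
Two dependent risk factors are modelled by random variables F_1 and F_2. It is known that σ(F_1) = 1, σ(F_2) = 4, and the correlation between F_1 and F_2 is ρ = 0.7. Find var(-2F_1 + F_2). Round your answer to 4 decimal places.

var(F_1) = (1)² = 1;  var(F_2) = (4)² = 16
Cov(F_1,F_2) = ρ·σ(F_1)·σ(F_2) = 0.7·1·4 = 2.8
var(-2F_1 + F_2) = (-2)²·var(F_1) + (1)²·var(F_2) + 2·(-2)·(1)·Cov(F_1,F_2)
= 4·1 + 1·16 + -4·2.8 = 8.8

8.8000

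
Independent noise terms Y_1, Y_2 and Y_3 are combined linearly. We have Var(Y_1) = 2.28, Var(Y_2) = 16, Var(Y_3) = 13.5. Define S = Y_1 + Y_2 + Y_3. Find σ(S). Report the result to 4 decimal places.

5.6374

By independence, Var(S) = (1)²Var(Y_1) + (1)²Var(Y_2) + (1)²Var(Y_3)
= (1)²·2.28 + (1)²·16 + (1)²·13.5 = 31.78
σ(S) = √31.78 ≈ 5.6374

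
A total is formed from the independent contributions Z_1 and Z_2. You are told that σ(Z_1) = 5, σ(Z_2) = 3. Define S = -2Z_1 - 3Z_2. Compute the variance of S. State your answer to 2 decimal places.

181.00

Var(Z_1) = 25, Var(Z_2) = 9
By independence, Var(S) = (-2)²Var(Z_1) + (-3)²Var(Z_2)
= (-2)²·25 + (-3)²·9 = 181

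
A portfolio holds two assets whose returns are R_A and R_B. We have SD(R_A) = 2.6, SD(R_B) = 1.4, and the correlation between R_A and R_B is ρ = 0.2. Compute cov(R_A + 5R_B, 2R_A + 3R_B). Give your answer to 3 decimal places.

Var(R_A) = (2.6)² = 6.76;  Var(R_B) = (1.4)² = 1.96
cov(R_A,R_B) = ρ·SD(R_A)·SD(R_B) = 0.2·2.6·1.4 = 0.728
cov(R_A + 5R_B, 2R_A + 3R_B) = (1)(2)Var(R_A) + (5)(3)Var(R_B) + [(1)(3) + (5)(2)]cov(R_A,R_B)
= 2·6.76 + 15·1.96 + 13·0.728 = 52.384

52.384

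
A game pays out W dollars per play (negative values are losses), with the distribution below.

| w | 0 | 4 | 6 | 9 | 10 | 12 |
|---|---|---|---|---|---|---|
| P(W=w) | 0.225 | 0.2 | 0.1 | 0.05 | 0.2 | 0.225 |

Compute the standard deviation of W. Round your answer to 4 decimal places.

4.5108

E[W] = (0)(0.225) + (4)(0.2) + (6)(0.1) + (9)(0.05) + (10)(0.2) + (12)(0.225) = 6.55
E[W²] = (0)²(0.225) + (4)²(0.2) + (6)²(0.1) + (9)²(0.05) + (10)²(0.2) + (12)²(0.225) = 63.25
V(W) = E[W²] − (E[W])² = 63.25 − (6.55)² = 20.3475
σ(W) = √20.3475 ≈ 4.5108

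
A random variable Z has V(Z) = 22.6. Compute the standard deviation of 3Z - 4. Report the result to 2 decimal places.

14.26

V(3Z - 4) = (3)²·22.6 = 203.4
sd(3Z - 4) = √203.4 ≈ 14.26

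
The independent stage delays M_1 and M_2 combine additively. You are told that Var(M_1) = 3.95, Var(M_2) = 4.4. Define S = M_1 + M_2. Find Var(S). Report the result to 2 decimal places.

8.35

By independence, Var(S) = (1)²Var(M_1) + (1)²Var(M_2)
= (1)²·3.95 + (1)²·4.4 = 8.35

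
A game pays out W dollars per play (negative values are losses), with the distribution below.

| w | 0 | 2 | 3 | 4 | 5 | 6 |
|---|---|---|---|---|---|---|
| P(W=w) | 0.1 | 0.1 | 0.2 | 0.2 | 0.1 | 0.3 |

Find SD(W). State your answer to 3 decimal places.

E[W] = (0)(0.1) + (2)(0.1) + (3)(0.2) + (4)(0.2) + (5)(0.1) + (6)(0.3) = 3.9
E[W²] = (0)²(0.1) + (2)²(0.1) + (3)²(0.2) + (4)²(0.2) + (5)²(0.1) + (6)²(0.3) = 18.7
Var(W) = E[W²] − (E[W])² = 18.7 − (3.9)² = 3.49
SD(W) = √3.49 ≈ 1.868

1.868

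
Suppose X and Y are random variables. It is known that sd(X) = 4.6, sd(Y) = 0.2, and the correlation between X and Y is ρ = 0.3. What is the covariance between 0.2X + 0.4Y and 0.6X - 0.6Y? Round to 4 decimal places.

Var(X) = (4.6)² = 21.16;  Var(Y) = (0.2)² = 0.04
Cov(X,Y) = ρ·sd(X)·sd(Y) = 0.3·4.6·0.2 = 0.276
Cov(0.2X + 0.4Y, 0.6X - 0.6Y) = (0.2)(0.6)Var(X) + (0.4)(-0.6)Var(Y) + [(0.2)(-0.6) + (0.4)(0.6)]Cov(X,Y)
= 0.12·21.16 + -0.24·0.04 + 0.12·0.276 = 2.56272

2.5627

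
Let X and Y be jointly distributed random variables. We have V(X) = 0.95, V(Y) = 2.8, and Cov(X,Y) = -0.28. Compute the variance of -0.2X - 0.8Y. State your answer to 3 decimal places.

1.740

V(-0.2X - 0.8Y) = (-0.2)²·V(X) + (-0.8)²·V(Y) + 2·(-0.2)·(-0.8)·Cov(X,Y)
= 0.04·0.95 + 0.64·2.8 + 0.32·-0.28 = 1.7404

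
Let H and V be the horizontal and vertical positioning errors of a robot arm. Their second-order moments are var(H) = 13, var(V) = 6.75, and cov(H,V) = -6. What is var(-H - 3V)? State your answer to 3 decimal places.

37.750

var(-H - 3V) = (-1)²·var(H) + (-3)²·var(V) + 2·(-1)·(-3)·cov(H,V)
= 1·13 + 9·6.75 + 6·-6 = 37.75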